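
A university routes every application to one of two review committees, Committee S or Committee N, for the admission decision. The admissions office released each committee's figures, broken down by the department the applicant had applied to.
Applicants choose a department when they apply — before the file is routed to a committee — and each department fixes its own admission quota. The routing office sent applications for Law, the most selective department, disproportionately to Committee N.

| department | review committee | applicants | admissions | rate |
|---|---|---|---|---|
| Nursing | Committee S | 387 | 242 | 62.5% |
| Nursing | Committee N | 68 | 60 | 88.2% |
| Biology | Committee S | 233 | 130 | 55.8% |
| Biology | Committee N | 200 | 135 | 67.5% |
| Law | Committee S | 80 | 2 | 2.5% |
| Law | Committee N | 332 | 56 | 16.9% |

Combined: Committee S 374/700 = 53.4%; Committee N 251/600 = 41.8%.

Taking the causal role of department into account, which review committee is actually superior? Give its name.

Since department is a pre-existing factor (not a product of the review committee) and it affects the outcome on its own, it is a confounder. The stratified rates, not the pooled rate, identify the causal effect.
Within each level — Nursing: 62.5% vs 88.2%; Biology: 55.8% vs 67.5%; Law: 2.5% vs 16.9% — Committee N is higher every time.

Committee N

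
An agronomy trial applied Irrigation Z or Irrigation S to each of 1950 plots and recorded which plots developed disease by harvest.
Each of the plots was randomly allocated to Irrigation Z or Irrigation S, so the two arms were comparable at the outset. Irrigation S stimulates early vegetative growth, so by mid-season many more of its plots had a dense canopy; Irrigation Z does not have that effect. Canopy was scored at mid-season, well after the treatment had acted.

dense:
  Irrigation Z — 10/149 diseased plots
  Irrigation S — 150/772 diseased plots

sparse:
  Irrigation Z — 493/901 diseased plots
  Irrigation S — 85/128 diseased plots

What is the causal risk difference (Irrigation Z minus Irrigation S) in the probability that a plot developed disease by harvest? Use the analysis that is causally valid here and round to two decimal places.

Irrigation Z is lower inside every mid-season canopy stratum but Irrigation S is lower in aggregate. Whether to stratify depends on how mid-season canopy relates to the irrigation.
Mid-season canopy lies on the pathway irrigation → mid-season canopy → outcome, so adjusting for it blocks the indirect effect. For the total causal effect of irrigation, use the unadjusted pooled rates.
The causal difference is the pooled difference: 0.479 − 0.261 = +0.218.

+0.22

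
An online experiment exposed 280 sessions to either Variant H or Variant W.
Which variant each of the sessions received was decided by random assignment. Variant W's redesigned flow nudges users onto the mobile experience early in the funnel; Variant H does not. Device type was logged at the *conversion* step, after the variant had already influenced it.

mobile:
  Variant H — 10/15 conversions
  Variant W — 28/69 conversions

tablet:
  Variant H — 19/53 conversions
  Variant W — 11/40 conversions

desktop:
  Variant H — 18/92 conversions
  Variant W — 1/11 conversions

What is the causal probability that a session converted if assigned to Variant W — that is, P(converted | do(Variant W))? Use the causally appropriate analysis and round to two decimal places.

The distribution of device type is itself part of what the variant does — it is an intermediate outcome. Holding it fixed would remove that part of the effect; the total effect is the pooled difference.
So P(outcome | do(Variant W)) is just the pooled rate for Variant W: 40/120 = 0.333.

0.33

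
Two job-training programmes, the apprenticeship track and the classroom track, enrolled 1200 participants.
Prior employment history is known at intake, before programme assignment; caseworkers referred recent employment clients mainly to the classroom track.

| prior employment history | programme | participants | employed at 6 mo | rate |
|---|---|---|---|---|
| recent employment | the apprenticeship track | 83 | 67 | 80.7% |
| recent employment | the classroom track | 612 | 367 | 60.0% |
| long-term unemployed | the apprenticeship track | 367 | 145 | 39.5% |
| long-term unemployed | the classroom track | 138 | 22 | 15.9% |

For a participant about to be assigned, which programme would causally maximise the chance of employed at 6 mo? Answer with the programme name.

the apprenticeship track

the apprenticeship track is higher inside every prior employment history stratum but the classroom track is higher in aggregate. Whether to stratify depends on how prior employment history relates to the programme.
The imbalance in prior employment history arose from how participants were allocated, not from anything the programme did; and prior employment history independently affects the outcome. The pooled gap is confounded — condition on prior employment history.
Within each level — recent employment: 80.7% vs 60.0%; long-term unemployed: 39.5% vs 15.9% — the apprenticeship track is higher every time.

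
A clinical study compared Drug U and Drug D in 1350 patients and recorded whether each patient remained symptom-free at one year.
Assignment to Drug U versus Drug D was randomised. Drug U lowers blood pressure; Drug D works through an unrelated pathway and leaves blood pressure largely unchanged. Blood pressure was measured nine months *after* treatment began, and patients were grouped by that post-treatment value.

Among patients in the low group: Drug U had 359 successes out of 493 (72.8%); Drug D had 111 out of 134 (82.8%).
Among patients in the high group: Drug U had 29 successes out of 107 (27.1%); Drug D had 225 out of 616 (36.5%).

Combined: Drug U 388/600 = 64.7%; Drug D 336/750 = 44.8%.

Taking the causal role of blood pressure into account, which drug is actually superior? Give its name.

Drug U

The stratified and pooled comparisons disagree (Drug D wins within each blood pressure; Drug U wins overall), so the answer turns on the causal role of blood pressure.
Because the drug influences blood pressure, blood pressure is a post-treatment mediator, not a confounder. Stratifying on it would bias the estimate; the causal effect is the crude pooled difference.
Pooled: Drug U 64.7% vs Drug D 44.8%; Drug U is higher overall.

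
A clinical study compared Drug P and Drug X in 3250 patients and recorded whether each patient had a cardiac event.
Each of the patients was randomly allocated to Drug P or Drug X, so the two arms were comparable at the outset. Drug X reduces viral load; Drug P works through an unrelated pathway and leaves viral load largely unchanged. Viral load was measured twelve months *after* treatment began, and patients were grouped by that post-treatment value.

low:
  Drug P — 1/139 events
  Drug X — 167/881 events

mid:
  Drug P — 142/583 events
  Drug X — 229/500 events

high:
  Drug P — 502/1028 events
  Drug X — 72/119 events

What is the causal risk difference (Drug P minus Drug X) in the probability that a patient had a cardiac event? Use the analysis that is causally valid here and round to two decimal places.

The stratified and pooled comparisons disagree (Drug P wins within each viral load; Drug X wins overall), so the answer turns on the causal role of viral load.
Viral load lies on the pathway drug → viral load → outcome, so adjusting for it blocks the indirect effect. For the total causal effect of drug, use the unadjusted pooled rates.
The causal difference is the pooled difference: 0.369 − 0.312 = +0.057.

+0.06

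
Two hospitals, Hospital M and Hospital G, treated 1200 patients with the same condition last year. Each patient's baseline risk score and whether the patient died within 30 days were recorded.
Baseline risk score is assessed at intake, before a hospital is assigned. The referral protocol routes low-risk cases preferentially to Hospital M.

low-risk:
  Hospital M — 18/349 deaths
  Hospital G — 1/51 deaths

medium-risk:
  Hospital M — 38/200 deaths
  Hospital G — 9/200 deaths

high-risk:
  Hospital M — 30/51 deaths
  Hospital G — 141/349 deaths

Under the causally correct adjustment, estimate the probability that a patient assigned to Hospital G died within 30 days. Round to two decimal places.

The stratified and pooled comparisons disagree (Hospital G wins within each baseline risk score; Hospital M wins overall), so the answer turns on the causal role of baseline risk score.
Since baseline risk score is a pre-existing factor (not a product of the hospital) and it affects the outcome on its own, it is a confounder. The stratified rates, not the pooled rate, identify the causal effect.
Standardising Hospital G to the population baseline risk score mix: 0.333·1/51 + 0.333·9/200 + 0.333·141/349 = 0.156.

0.16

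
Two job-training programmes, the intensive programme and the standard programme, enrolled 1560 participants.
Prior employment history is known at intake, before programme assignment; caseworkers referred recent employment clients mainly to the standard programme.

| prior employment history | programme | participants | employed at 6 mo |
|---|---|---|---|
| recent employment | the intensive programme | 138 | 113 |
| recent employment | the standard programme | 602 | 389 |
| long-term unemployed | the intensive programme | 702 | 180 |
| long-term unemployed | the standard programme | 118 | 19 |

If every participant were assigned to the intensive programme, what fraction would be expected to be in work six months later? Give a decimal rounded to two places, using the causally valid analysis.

The prior employment history-specific comparison favours the intensive programme throughout, but the pooled figures favour the standard programme. The question is whether to condition on prior employment history.
Since prior employment history is a pre-existing factor (not a product of the programme) and it affects the outcome on its own, it is a confounder. The stratified rates, not the pooled rate, identify the causal effect.
Standardising the intensive programme to the population prior employment history mix: 0.474·113/138 + 0.526·180/702 = 0.523.

0.52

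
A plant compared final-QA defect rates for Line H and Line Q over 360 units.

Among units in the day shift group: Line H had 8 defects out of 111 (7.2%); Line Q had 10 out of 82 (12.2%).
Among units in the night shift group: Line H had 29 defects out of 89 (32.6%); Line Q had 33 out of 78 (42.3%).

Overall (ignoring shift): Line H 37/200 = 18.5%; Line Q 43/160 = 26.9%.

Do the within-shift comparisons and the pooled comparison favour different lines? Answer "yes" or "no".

Within each shift level (day shift 7.2% vs 12.2%; night shift 32.6% vs 42.3%), Line H has the lower rate every time. Pooled: 18.5% vs 26.9% — Line H has the lower rate overall. They agree.

no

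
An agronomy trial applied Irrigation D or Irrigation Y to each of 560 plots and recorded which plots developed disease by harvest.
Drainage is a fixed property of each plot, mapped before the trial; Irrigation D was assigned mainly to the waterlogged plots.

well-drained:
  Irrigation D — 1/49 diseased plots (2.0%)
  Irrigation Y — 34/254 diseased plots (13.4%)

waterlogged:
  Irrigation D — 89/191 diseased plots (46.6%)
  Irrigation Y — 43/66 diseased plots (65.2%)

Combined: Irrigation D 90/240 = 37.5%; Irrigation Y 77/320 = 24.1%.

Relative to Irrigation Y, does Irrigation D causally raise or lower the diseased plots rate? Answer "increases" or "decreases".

decreases

Irrigation D is lower inside every field drainage stratum but Irrigation Y is lower in aggregate. Whether to stratify depends on how field drainage relates to the irrigation.
Since field drainage is a pre-existing factor (not a product of the irrigation) and it affects the outcome on its own, it is a confounder. The stratified rates, not the pooled rate, identify the causal effect.
Within each level — well-drained: 2.0% vs 13.4%; waterlogged: 46.6% vs 65.2% — Irrigation D is lower every time.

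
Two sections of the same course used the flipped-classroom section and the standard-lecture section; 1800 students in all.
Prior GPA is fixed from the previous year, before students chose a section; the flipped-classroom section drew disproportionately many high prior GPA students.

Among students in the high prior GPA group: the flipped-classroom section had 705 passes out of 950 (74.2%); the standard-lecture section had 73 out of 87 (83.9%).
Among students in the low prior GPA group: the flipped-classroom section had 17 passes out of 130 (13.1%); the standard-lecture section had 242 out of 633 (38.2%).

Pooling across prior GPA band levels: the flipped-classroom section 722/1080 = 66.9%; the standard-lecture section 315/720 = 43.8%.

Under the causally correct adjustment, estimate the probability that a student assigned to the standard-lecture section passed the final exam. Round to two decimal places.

the standard-lecture section is higher inside every prior GPA band stratum but the flipped-classroom section is higher in aggregate. Whether to stratify depends on how prior GPA band relates to the teaching method.
Since prior GPA band is a pre-existing factor (not a product of the teaching method) and it affects the outcome on its own, it is a confounder. The stratified rates, not the pooled rate, identify the causal effect.
Standardising the standard-lecture section to the population prior GPA band mix: 0.576·73/87 + 0.424·242/633 = 0.645.

0.65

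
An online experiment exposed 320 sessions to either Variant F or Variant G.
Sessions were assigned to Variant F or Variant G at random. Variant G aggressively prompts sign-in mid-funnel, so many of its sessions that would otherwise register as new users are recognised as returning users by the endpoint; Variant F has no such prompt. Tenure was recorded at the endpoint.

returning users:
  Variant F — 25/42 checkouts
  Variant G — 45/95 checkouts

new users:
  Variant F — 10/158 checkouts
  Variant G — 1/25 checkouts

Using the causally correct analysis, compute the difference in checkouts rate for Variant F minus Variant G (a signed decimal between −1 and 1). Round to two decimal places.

-0.21

The stratified and pooled comparisons disagree (Variant F wins within each user tenure; Variant G wins overall), so the answer turns on the causal role of user tenure.
User tenure is recorded after the variant and is itself shifted by it — it sits on the causal path from variant to outcome. Conditioning on a mediator would strip out part of the effect we want; the pooled comparison gives the total causal effect.
The causal difference is the pooled difference: 0.175 − 0.383 = -0.208.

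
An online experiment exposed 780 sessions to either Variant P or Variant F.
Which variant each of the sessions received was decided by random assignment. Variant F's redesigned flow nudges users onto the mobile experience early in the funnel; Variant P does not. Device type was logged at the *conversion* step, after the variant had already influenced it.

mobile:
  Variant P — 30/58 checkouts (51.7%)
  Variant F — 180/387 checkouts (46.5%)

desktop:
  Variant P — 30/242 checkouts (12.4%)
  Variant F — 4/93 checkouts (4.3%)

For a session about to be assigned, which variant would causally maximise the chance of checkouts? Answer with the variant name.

Within every device type level Variant P has the higher rate, yet pooled Variant F does — Simpson's reversal.
Device type is recorded after the variant and is itself shifted by it — it sits on the causal path from variant to outcome. Conditioning on a mediator would strip out part of the effect we want; the pooled comparison gives the total causal effect.
Pooled: Variant P 20.0% vs Variant F 38.3%; Variant F is higher overall.

Variant F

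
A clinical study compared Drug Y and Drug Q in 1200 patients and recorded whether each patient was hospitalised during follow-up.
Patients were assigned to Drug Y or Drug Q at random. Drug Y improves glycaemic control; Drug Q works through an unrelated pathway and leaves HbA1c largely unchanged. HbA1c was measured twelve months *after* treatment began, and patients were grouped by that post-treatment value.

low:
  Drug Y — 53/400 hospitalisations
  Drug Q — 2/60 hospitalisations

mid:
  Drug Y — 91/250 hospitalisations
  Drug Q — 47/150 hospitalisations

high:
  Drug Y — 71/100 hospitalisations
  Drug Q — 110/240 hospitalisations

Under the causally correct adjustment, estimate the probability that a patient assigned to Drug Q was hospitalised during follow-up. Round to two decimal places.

0.35

HbA1c is downstream of the drug. One should not condition on a consequence of treatment, so the overall rates are the right comparison.
So P(outcome | do(Drug Q)) is just the pooled rate for Drug Q: 159/450 = 0.353.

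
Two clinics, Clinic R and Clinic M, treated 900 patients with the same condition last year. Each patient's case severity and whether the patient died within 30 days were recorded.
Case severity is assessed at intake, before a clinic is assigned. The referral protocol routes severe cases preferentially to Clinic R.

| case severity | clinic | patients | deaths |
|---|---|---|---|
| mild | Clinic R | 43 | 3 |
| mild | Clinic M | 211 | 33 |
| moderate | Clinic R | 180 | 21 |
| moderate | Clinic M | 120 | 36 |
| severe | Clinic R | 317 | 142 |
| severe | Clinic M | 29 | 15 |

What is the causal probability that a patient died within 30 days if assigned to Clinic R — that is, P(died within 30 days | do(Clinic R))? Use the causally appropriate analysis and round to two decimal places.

0.23

The stratified and pooled comparisons disagree (Clinic R wins within each case severity; Clinic M wins overall), so the answer turns on the causal role of case severity.
The imbalance in case severity arose from how patients were allocated, not from anything the clinic did; and case severity independently affects the outcome. The pooled gap is confounded — condition on case severity.
Standardising Clinic R to the population case severity mix: 0.282·3/43 + 0.333·21/180 + 0.384·142/317 = 0.231.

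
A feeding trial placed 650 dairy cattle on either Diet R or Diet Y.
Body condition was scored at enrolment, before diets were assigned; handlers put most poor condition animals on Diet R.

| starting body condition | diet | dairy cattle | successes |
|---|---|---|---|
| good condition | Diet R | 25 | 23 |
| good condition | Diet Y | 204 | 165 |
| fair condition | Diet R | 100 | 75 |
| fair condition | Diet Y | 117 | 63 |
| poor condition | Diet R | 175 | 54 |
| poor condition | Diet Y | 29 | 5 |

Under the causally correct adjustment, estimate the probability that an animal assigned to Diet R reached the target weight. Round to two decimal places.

Since starting body condition is a pre-existing factor (not a product of the diet) and it affects the outcome on its own, it is a confounder. The stratified rates, not the pooled rate, identify the causal effect.
Standardising Diet R to the population starting body condition mix: 0.352·23/25 + 0.334·75/100 + 0.314·54/175 = 0.671.

0.67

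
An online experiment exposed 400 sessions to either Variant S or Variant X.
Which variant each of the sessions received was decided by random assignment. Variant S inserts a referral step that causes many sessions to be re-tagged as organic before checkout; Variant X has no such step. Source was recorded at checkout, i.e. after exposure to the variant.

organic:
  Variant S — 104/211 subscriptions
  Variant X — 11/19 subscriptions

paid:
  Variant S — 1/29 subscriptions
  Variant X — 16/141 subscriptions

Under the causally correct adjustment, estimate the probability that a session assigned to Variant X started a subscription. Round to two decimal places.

The traffic source-specific comparison favours Variant X throughout, but the pooled figures favour Variant S. The question is whether to condition on traffic source.
Traffic source here is a post-treatment variable shaped by the variant; conditioning on it would introduce bias rather than remove it. The overall comparison is the causal one.
So P(outcome | do(Variant X)) is just the pooled rate for Variant X: 27/160 = 0.169.

0.17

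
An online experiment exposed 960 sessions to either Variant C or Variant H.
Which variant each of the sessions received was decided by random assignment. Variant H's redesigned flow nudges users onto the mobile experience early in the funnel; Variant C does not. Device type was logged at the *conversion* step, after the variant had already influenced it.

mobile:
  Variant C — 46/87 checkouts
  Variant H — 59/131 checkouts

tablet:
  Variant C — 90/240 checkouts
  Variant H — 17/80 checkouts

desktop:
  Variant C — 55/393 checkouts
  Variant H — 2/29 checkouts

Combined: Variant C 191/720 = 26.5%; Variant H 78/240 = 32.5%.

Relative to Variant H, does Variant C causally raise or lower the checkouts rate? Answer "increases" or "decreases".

decreases

The stratified and pooled comparisons disagree (Variant C wins within each device type; Variant H wins overall), so the answer turns on the causal role of device type.
Device type is downstream of the variant. One should not condition on a consequence of treatment, so the overall rates are the right comparison.
Pooled: Variant C 26.5% vs Variant H 32.5%; Variant H is higher overall.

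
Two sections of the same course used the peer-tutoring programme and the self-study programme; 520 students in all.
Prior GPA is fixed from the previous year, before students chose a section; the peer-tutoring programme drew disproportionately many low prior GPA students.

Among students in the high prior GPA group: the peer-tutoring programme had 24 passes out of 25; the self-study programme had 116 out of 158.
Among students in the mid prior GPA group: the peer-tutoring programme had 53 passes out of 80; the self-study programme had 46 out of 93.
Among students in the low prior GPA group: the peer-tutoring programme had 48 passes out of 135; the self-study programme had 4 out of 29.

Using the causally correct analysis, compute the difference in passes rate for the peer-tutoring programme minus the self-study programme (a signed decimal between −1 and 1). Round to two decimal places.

Within every prior GPA band level the peer-tutoring programme has the higher rate, yet pooled the self-study programme does — Simpson's reversal.
Since prior GPA band is a pre-existing factor (not a product of the teaching method) and it affects the outcome on its own, it is a confounder. The stratified rates, not the pooled rate, identify the causal effect.
Adjusting over the population distribution of prior GPA band: 0.352·(0.960−0.734) + 0.333·(0.662−0.495) + 0.315·(0.356−0.138) = +0.204.

+0.20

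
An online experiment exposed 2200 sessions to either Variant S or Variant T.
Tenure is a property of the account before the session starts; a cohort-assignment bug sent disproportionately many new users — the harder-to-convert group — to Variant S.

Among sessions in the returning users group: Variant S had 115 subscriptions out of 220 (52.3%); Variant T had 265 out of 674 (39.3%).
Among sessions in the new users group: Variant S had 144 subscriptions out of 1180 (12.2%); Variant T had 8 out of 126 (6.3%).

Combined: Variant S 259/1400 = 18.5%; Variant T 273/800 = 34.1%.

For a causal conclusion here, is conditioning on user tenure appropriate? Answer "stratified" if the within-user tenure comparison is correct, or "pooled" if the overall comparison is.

The user tenure-specific comparison favours Variant S throughout, but the pooled figures favour Variant T. The question is whether to condition on user tenure.
Nothing the variant does changes user tenure; the imbalance is an allocation artefact. With user tenure also predicting the outcome, the pooled figure is confounded, and the within-stratum comparison is the causal one.
Within each level — returning users: 52.3% vs 39.3%; new users: 12.2% vs 6.3% — Variant S is higher every time.

stratified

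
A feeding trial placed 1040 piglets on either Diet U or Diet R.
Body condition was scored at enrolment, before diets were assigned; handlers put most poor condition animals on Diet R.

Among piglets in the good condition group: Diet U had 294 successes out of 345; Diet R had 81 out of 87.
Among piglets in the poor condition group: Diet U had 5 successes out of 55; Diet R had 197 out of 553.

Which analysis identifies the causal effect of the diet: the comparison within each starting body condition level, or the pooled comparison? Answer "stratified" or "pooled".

stratified

The imbalance in starting body condition arose from how piglets were allocated, not from anything the diet did; and starting body condition independently affects the outcome. The pooled gap is confounded — condition on starting body condition.
Within each level — good condition: 85.2% vs 93.1%; poor condition: 9.1% vs 35.6% — Diet R is higher every time.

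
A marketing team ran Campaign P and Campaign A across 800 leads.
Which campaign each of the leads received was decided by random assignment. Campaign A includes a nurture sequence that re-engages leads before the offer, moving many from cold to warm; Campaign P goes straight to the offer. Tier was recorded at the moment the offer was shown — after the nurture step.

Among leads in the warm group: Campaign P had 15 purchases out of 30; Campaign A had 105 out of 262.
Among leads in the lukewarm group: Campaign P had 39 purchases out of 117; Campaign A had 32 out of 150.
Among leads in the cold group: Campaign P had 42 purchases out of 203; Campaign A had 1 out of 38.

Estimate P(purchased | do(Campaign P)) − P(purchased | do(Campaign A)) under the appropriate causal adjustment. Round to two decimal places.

-0.03

Within every engagement tier level Campaign P has the higher rate, yet pooled Campaign A does — Simpson's reversal.
Engagement tier lies on the pathway campaign → engagement tier → outcome, so adjusting for it blocks the indirect effect. For the total causal effect of campaign, use the unadjusted pooled rates.
The causal difference is the pooled difference: 0.274 − 0.307 = -0.032.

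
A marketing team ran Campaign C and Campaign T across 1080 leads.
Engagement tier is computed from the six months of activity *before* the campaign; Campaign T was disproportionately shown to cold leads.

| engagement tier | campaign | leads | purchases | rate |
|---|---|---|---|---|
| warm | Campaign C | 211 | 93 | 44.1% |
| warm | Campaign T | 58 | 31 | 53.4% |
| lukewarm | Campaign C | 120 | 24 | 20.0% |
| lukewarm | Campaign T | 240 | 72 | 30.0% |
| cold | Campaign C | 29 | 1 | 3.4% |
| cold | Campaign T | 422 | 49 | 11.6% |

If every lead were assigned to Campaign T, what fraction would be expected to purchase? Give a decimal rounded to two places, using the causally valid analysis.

0.28

Engagement tier differs across campaigns for reasons unrelated to any effect of the campaign itself, and it separately predicts the outcome — a classic confounder. We must compare within engagement tier levels.
Standardising Campaign T to the population engagement tier mix: 0.249·31/58 + 0.333·72/240 + 0.418·49/422 = 0.282.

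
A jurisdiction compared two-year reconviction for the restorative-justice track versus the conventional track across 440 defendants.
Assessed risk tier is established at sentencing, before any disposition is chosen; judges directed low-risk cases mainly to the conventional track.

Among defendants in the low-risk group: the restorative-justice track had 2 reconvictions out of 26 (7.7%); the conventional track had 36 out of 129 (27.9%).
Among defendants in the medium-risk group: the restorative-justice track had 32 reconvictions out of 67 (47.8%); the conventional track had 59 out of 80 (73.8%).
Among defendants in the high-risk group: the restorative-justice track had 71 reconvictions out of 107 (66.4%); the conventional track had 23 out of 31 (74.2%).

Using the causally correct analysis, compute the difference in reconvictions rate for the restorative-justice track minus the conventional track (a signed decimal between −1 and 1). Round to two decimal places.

The assessed risk tier-specific comparison favours the restorative-justice track throughout, but the pooled figures favour the conventional track. The question is whether to condition on assessed risk tier.
Since assessed risk tier is a pre-existing factor (not a product of the disposition) and it affects the outcome on its own, it is a confounder. The stratified rates, not the pooled rate, identify the causal effect.
Adjusting over the population distribution of assessed risk tier: 0.352·(0.077−0.279) + 0.334·(0.478−0.738) + 0.314·(0.664−0.742) = -0.183.

-0.18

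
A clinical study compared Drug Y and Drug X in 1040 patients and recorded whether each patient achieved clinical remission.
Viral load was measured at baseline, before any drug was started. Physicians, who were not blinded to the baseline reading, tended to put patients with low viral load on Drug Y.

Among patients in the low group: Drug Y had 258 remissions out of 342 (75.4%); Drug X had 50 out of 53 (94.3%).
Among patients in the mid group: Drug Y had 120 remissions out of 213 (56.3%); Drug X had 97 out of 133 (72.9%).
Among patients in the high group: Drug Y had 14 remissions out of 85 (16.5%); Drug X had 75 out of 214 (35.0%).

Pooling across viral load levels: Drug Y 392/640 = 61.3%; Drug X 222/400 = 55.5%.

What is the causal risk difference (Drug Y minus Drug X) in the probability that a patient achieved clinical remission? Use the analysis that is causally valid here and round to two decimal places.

Here viral load is a common cause — it drives both which drug a case falls under and the outcome. The crude comparison mixes populations; the stratum-specific rates are the causally relevant ones.
Adjusting over the population distribution of viral load: 0.380·(0.754−0.943) + 0.333·(0.563−0.729) + 0.287·(0.165−0.350) = -0.180.

-0.18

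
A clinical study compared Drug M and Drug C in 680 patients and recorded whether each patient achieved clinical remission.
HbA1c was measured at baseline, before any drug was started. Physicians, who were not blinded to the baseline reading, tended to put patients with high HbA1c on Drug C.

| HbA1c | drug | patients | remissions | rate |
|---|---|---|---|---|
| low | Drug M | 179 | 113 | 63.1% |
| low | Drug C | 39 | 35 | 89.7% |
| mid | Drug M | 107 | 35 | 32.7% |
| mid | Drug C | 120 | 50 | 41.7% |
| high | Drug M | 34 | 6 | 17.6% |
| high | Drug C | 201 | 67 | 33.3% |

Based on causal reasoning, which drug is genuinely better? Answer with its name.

The stratified and pooled comparisons disagree (Drug C wins within each HbA1c; Drug M wins overall), so the answer turns on the causal role of HbA1c.
Nothing the drug does changes HbA1c; the imbalance is an allocation artefact. With HbA1c also predicting the outcome, the pooled figure is confounded, and the within-stratum comparison is the causal one.
Within each level — low: 63.1% vs 89.7%; mid: 32.7% vs 41.7%; high: 17.6% vs 33.3% — Drug C is higher every time.

Drug C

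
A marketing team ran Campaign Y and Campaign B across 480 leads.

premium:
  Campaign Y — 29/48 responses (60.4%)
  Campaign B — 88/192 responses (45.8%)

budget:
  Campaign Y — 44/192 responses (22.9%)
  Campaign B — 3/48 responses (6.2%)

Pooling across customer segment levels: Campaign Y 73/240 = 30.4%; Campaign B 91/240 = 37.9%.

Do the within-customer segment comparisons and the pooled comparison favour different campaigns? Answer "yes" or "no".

yes

Within each customer segment level (premium 60.4% vs 45.8%; budget 22.9% vs 6.2%), Campaign Y has the higher rate every time. Pooled: 30.4% vs 37.9% — Campaign B has the higher rate overall. The two comparisons disagree.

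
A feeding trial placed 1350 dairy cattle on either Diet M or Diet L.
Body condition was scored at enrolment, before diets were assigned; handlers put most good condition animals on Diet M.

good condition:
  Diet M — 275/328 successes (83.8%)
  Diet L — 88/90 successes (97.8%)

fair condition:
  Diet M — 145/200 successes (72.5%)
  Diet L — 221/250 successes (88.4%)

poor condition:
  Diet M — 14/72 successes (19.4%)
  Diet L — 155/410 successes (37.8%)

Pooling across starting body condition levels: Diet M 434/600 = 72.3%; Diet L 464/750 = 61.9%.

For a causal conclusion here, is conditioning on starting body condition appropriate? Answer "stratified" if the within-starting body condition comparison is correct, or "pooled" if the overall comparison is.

Diet L is higher inside every starting body condition stratum but Diet M is higher in aggregate. Whether to stratify depends on how starting body condition relates to the diet.
Nothing the diet does changes starting body condition; the imbalance is an allocation artefact. With starting body condition also predicting the outcome, the pooled figure is confounded, and the within-stratum comparison is the causal one.
Within each level — good condition: 83.8% vs 97.8%; fair condition: 72.5% vs 88.4%; poor condition: 19.4% vs 37.8% — Diet L is higher every time.

stratified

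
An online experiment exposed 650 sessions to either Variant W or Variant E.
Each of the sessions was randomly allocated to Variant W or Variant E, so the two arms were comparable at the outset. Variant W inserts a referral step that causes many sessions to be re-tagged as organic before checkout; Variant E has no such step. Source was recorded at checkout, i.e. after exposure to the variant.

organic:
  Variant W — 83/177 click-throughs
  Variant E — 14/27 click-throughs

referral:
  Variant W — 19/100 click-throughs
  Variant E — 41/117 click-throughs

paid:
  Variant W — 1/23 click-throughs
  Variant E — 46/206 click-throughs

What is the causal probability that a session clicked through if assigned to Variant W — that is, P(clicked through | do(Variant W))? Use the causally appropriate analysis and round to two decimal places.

The distribution of traffic source is itself part of what the variant does — it is an intermediate outcome. Holding it fixed would remove that part of the effect; the total effect is the pooled difference.
So P(outcome | do(Variant W)) is just the pooled rate for Variant W: 103/300 = 0.343.

0.34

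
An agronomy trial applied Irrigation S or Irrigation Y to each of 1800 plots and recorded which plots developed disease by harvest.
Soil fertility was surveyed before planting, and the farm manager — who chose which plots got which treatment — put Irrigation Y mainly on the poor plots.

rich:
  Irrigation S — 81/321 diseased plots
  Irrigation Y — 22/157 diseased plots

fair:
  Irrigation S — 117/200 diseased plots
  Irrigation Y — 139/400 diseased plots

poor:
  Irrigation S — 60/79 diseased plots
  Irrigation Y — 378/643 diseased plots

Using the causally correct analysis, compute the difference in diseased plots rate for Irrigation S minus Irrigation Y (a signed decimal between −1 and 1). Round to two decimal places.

+0.18

Within every soil fertility level Irrigation Y has the lower rate, yet pooled Irrigation S does — Simpson's reversal.
Soil fertility is set before the irrigation has any effect — it is not caused by the irrigation — and it independently drives the outcome. That makes it a confounder, so the causal comparison is within soil fertility levels.
Adjusting over the population distribution of soil fertility: 0.266·(0.252−0.140) + 0.333·(0.585−0.347) + 0.401·(0.759−0.588) = +0.178.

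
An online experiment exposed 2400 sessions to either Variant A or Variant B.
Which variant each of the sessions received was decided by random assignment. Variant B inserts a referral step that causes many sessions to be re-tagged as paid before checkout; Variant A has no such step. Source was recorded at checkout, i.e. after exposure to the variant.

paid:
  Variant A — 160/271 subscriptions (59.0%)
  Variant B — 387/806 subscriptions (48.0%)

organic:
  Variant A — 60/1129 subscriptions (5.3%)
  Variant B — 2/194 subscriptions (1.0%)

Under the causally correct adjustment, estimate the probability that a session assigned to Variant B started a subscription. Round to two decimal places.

Traffic source is recorded after the variant and is itself shifted by it — it sits on the causal path from variant to outcome. Conditioning on a mediator would strip out part of the effect we want; the pooled comparison gives the total causal effect.
So P(outcome | do(Variant B)) is just the pooled rate for Variant B: 389/1000 = 0.389.

0.39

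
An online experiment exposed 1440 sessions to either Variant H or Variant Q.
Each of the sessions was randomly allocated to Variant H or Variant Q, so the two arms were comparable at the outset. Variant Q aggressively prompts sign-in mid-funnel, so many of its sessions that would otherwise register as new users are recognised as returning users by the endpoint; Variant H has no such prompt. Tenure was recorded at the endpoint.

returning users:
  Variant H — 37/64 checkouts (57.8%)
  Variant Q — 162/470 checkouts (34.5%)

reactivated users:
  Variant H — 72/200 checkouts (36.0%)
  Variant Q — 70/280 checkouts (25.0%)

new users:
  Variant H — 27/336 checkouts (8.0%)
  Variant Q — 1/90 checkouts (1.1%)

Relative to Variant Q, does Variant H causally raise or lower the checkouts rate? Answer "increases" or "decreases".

decreases

User tenure is downstream of the variant. One should not condition on a consequence of treatment, so the overall rates are the right comparison.
Pooled: Variant H 22.7% vs Variant Q 27.7%; Variant Q is higher overall.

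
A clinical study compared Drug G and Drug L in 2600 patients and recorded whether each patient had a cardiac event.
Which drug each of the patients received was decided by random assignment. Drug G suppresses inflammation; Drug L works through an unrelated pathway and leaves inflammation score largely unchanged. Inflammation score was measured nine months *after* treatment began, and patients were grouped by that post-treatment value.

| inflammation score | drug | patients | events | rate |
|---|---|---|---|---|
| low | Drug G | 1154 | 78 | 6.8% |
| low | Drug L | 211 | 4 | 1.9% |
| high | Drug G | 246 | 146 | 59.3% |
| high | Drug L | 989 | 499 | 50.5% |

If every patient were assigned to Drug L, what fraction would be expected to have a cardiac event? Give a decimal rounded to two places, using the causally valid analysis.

Inflammation score lies on the pathway drug → inflammation score → outcome, so adjusting for it blocks the indirect effect. For the total causal effect of drug, use the unadjusted pooled rates.
So P(outcome | do(Drug L)) is just the pooled rate for Drug L: 503/1200 = 0.419.

0.42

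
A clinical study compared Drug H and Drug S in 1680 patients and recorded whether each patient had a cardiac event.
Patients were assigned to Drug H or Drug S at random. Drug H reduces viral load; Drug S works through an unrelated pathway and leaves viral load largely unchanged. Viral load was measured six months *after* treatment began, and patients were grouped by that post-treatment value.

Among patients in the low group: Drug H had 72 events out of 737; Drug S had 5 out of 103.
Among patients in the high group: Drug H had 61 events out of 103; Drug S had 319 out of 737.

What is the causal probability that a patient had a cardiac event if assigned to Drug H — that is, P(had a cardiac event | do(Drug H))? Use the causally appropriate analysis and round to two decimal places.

The distribution of viral load is itself part of what the drug does — it is an intermediate outcome. Holding it fixed would remove that part of the effect; the total effect is the pooled difference.
So P(outcome | do(Drug H)) is just the pooled rate for Drug H: 133/840 = 0.158.

0.16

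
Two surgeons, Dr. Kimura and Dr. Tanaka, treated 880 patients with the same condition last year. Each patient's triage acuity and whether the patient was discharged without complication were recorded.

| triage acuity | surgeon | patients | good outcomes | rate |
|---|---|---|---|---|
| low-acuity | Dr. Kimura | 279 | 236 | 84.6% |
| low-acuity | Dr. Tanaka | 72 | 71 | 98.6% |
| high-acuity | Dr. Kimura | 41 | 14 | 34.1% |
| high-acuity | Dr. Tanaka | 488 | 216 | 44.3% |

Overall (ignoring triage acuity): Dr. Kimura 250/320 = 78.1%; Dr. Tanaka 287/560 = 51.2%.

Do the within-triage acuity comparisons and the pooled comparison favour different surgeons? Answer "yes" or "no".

yes

Within each triage acuity level (low-acuity 84.6% vs 98.6%; high-acuity 34.1% vs 44.3%), Dr. Tanaka has the higher rate every time. Pooled: 78.1% vs 51.2% — Dr. Kimura has the higher rate overall. The two comparisons disagree.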